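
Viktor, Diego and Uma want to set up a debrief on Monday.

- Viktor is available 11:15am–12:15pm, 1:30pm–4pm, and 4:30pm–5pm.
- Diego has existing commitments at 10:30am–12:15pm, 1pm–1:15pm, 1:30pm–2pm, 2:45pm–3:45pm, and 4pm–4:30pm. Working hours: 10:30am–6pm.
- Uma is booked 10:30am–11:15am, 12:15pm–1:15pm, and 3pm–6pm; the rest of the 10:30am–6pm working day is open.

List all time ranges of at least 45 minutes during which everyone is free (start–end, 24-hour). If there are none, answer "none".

14:00–14:45

Diego free within 10:30–18:00: 12:15–13:00, 13:15–13:30, 14:00–14:45, 15:45–16:00, 16:30–18:00.
Uma free within 10:30–18:00: 11:15–12:15, 13:15–15:00.
Viktor ∩ Diego: 14:00–14:45, 15:45–16:00, 16:30–17:00.
Viktor ∩ Diego ∩ Uma: 14:00–14:45.
Windows ≥ 45 min: 14:00–14:45.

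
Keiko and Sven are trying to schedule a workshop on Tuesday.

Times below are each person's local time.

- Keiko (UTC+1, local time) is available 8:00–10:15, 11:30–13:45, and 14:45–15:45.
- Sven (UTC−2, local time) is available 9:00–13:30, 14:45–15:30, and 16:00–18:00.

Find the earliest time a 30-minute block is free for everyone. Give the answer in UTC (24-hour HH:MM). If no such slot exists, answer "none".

11:00

Keiko → UTC: 07:00–09:15, 10:30–12:45, 13:45–14:45.
Sven → UTC: 11:00–15:30, 16:45–17:30, 18:00–20:00.
Keiko ∩ Sven: 11:00–12:45, 13:45–14:45.
Windows ≥ 30 min: 11:00–12:45, 13:45–14:45.
Earliest such window starts at 11:00.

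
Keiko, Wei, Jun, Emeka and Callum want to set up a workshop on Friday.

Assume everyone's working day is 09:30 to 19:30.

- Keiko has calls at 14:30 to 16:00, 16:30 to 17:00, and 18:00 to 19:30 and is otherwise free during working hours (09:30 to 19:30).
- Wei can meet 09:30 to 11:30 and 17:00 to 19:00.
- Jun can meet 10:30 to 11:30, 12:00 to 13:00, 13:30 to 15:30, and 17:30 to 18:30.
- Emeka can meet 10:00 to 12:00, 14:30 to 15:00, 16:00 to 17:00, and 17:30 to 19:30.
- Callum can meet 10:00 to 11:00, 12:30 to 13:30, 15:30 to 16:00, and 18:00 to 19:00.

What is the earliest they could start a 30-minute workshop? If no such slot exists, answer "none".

10:30

Keiko free within 09:30–19:30: 09:30–14:30, 16:00–16:30, 17:00–18:00.
Keiko ∩ Wei: 09:30–11:30, 17:00–18:00.
Keiko ∩ Wei ∩ Jun: 10:30–11:30, 17:30–18:00.
Keiko ∩ Wei ∩ Jun ∩ Emeka: 10:30–11:30, 17:30–18:00.
Keiko ∩ Wei ∩ Jun ∩ Emeka ∩ Callum: 10:30–11:00.
Windows ≥ 30 min: 10:30–11:00.
Earliest such window starts at 10:30.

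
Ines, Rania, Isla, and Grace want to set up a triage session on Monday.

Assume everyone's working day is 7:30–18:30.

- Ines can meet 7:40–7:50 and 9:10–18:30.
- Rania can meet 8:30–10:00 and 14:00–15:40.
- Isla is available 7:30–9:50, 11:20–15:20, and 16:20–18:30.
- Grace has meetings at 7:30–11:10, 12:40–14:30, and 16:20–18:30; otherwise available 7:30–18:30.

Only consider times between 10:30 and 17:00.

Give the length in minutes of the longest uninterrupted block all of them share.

50 minutes

Grace free within 07:30–18:30: 11:10–12:40, 14:30–16:20.
Ines ∩ Rania: 09:10–10:00, 14:00–15:40.
Ines ∩ Rania ∩ Isla: 09:10–09:50, 14:00–15:20.
Ines ∩ Rania ∩ Isla ∩ Grace: 14:30–15:20.
Restricted to 10:30–17:00: 14:30–15:20.
Single common window of 50 minutes.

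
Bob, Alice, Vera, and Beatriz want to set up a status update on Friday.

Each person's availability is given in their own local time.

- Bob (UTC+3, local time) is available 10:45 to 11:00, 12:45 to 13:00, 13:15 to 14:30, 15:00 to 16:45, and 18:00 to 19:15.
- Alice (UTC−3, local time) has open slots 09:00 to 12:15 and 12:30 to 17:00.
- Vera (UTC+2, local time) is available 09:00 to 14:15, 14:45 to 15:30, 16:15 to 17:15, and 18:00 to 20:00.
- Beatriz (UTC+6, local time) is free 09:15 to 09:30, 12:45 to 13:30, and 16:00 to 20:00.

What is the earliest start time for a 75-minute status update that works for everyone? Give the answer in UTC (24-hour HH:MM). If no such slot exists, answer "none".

Bob → UTC: 07:45–08:00, 09:45–10:00, 10:15–11:30, 12:00–13:45, 15:00–16:15.
Alice → UTC: 12:00–15:15, 15:30–20:00.
Vera → UTC: 07:00–12:15, 12:45–13:30, 14:15–15:15, 16:00–18:00.
Beatriz → UTC: 03:15–03:30, 06:45–07:30, 10:00–14:00.
Bob ∩ Alice: 12:00–13:45, 15:00–15:15, 15:30–16:15.
Bob ∩ Alice ∩ Vera: 12:00–12:15, 12:45–13:30, 15:00–15:15, 16:00–16:15.
Bob ∩ Alice ∩ Vera ∩ Beatriz: 12:00–12:15, 12:45–13:30.
Windows ≥ 75 min: (none).

none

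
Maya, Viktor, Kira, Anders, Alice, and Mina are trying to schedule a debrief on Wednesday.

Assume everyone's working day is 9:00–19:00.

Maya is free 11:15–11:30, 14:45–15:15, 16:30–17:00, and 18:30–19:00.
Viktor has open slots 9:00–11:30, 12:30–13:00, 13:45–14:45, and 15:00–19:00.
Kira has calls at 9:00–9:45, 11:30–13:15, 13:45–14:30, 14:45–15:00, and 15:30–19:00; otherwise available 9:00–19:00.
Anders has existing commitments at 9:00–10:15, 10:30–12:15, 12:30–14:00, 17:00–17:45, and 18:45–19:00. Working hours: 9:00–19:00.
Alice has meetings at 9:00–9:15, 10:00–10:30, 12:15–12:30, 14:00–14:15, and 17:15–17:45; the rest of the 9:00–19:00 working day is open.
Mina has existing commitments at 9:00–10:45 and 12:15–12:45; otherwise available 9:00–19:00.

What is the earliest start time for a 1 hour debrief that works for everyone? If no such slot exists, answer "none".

Kira free within 09:00–19:00: 09:45–11:30, 13:15–13:45, 14:30–14:45, 15:00–15:30.
Anders free within 09:00–19:00: 10:15–10:30, 12:15–12:30, 14:00–17:00, 17:45–18:45.
Alice free within 09:00–19:00: 09:15–10:00, 10:30–12:15, 12:30–14:00, 14:15–17:15, 17:45–19:00.
Mina free within 09:00–19:00: 10:45–12:15, 12:45–19:00.
Maya ∩ Viktor: 11:15–11:30, 15:00–15:15, 16:30–17:00, 18:30–19:00.
Maya ∩ Viktor ∩ Kira: 11:15–11:30, 15:00–15:15.
Maya ∩ Viktor ∩ Kira ∩ Anders: 15:00–15:15.
Maya ∩ Viktor ∩ Kira ∩ Anders ∩ Alice: 15:00–15:15.
Maya ∩ Viktor ∩ Kira ∩ Anders ∩ Alice ∩ Mina: 15:00–15:15.
Windows ≥ 60 min: (none).

none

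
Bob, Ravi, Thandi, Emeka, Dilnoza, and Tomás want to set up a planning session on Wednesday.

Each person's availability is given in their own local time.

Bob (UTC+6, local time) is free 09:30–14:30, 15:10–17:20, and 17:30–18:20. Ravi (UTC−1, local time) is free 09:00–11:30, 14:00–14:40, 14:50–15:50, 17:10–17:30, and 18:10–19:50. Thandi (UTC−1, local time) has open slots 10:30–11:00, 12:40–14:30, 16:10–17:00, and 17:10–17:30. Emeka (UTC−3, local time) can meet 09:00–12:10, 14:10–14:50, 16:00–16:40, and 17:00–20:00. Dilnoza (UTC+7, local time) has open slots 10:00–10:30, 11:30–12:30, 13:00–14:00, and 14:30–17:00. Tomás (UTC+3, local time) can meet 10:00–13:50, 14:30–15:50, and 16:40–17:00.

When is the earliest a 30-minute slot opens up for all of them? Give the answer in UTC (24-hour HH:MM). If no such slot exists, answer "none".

none

Bob → UTC: 03:30–08:30, 09:10–11:20, 11:30–12:20.
Ravi → UTC: 10:00–12:30, 15:00–15:40, 15:50–16:50, 18:10–18:30, 19:10–20:50.
Thandi → UTC: 11:30–12:00, 13:40–15:30, 17:10–18:00, 18:10–18:30.
Emeka → UTC: 12:00–15:10, 17:10–17:50, 19:00–19:40, 20:00–23:00.
Dilnoza → UTC: 03:00–03:30, 04:30–05:30, 06:00–07:00, 07:30–10:00.
Tomás → UTC: 07:00–10:50, 11:30–12:50, 13:40–14:00.
Bob ∩ Ravi: 10:00–11:20, 11:30–12:20.
Bob ∩ Ravi ∩ Thandi: 11:30–12:00.
Bob ∩ Ravi ∩ Thandi ∩ Emeka: (none).
Bob ∩ Ravi ∩ Thandi ∩ Emeka ∩ Dilnoza: (none).
Bob ∩ Ravi ∩ Thandi ∩ Emeka ∩ Dilnoza ∩ Tomás: (none).
Windows ≥ 30 min: (none).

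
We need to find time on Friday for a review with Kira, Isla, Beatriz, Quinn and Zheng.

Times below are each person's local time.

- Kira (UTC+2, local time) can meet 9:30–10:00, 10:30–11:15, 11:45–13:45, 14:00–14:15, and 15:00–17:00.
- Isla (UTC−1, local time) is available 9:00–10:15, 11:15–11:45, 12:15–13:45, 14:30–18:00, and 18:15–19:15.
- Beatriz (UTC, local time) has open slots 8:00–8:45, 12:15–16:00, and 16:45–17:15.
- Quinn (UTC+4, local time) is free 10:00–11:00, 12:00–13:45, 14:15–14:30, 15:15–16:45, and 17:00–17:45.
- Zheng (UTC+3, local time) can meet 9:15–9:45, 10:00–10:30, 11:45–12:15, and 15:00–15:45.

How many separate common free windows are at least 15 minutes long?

0

Kira → UTC: 07:30–08:00, 08:30–09:15, 09:45–11:45, 12:00–12:15, 13:00–15:00.
Isla → UTC: 10:00–11:15, 12:15–12:45, 13:15–14:45, 15:30–19:00, 19:15–20:15.
Beatriz → UTC: 08:00–08:45, 12:15–16:00, 16:45–17:15.
Quinn → UTC: 06:00–07:00, 08:00–09:45, 10:15–10:30, 11:15–12:45, 13:00–13:45.
Zheng → UTC: 06:15–06:45, 07:00–07:30, 08:45–09:15, 12:00–12:45.
Kira ∩ Isla: 10:00–11:15, 13:15–14:45.
Kira ∩ Isla ∩ Beatriz: 13:15–14:45.
Kira ∩ Isla ∩ Beatriz ∩ Quinn: 13:15–13:45.
Kira ∩ Isla ∩ Beatriz ∩ Quinn ∩ Zheng: (none).
Windows ≥ 15 min: (none).
That's 0 windows.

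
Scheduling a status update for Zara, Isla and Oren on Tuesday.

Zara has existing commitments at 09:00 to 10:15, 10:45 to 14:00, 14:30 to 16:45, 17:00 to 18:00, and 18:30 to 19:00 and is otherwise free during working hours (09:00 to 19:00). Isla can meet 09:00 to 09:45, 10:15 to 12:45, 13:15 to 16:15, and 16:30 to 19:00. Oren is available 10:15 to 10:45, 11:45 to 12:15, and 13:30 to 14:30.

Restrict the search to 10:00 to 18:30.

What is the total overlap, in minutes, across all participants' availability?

Zara free within 09:00–19:00: 10:15–10:45, 14:00–14:30, 16:45–17:00, 18:00–18:30.
Zara ∩ Isla: 10:15–10:45, 14:00–14:30, 16:45–17:00, 18:00–18:30.
Zara ∩ Isla ∩ Oren: 10:15–10:45, 14:00–14:30.
Restricted to 10:00–18:30: 10:15–10:45, 14:00–14:30.
Total common minutes: 30 + 30 = 60.

60 minutes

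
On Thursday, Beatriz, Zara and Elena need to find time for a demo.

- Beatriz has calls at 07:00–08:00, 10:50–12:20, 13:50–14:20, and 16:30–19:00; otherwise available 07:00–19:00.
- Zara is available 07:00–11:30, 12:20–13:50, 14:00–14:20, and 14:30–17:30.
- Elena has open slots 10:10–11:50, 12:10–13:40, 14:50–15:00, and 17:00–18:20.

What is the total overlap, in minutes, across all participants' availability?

130 minutes

Beatriz free within 07:00–19:00: 08:00–10:50, 12:20–13:50, 14:20–16:30.
Beatriz ∩ Zara: 08:00–10:50, 12:20–13:50, 14:30–16:30.
Beatriz ∩ Zara ∩ Elena: 10:10–10:50, 12:20–13:40, 14:50–15:00.
Total common minutes: 40 + 80 + 10 = 130.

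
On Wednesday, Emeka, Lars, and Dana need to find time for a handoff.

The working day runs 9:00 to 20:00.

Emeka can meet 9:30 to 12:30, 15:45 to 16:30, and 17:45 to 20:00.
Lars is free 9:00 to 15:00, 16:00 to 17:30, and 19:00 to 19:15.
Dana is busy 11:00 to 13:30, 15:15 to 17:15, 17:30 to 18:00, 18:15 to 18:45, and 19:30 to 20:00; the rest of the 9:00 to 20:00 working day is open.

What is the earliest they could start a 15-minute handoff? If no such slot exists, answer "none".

Dana free within 09:00–20:00: 09:00–11:00, 13:30–15:15, 17:15–17:30, 18:00–18:15, 18:45–19:30.
Emeka ∩ Lars: 09:30–12:30, 16:00–16:30, 19:00–19:15.
Emeka ∩ Lars ∩ Dana: 09:30–11:00, 19:00–19:15.
Windows ≥ 15 min: 09:30–11:00, 19:00–19:15.
Earliest such window starts at 09:30.

09:30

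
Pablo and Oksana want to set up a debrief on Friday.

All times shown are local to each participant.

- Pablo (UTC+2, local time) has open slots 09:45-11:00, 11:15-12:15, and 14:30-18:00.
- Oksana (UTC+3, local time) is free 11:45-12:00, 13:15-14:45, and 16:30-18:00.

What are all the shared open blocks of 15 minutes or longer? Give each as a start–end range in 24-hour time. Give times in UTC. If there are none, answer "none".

Pablo → UTC: 07:45–09:00, 09:15–10:15, 12:30–16:00.
Oksana → UTC: 08:45–09:00, 10:15–11:45, 13:30–15:00.
Pablo ∩ Oksana: 08:45–09:00, 13:30–15:00.
Windows ≥ 15 min: 08:45–09:00, 13:30–15:00.

08:45–09:00, 13:30–15:00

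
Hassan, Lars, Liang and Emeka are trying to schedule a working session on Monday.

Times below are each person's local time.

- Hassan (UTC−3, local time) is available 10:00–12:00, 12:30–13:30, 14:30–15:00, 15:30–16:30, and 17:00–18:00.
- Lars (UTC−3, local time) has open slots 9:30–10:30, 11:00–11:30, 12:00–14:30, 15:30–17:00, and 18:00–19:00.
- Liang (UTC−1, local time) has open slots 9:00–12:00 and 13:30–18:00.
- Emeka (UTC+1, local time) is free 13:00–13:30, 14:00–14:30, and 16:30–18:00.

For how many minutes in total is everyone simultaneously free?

60 minutes

Hassan → UTC: 13:00–15:00, 15:30–16:30, 17:30–18:00, 18:30–19:30, 20:00–21:00.
Lars → UTC: 12:30–13:30, 14:00–14:30, 15:00–17:30, 18:30–20:00, 21:00–22:00.
Liang → UTC: 10:00–13:00, 14:30–19:00.
Emeka → UTC: 12:00–12:30, 13:00–13:30, 15:30–17:00.
Hassan ∩ Lars: 13:00–13:30, 14:00–14:30, 15:30–16:30, 18:30–19:30.
Hassan ∩ Lars ∩ Liang: 15:30–16:30, 18:30–19:00.
Hassan ∩ Lars ∩ Liang ∩ Emeka: 15:30–16:30.
Total common minutes: 60.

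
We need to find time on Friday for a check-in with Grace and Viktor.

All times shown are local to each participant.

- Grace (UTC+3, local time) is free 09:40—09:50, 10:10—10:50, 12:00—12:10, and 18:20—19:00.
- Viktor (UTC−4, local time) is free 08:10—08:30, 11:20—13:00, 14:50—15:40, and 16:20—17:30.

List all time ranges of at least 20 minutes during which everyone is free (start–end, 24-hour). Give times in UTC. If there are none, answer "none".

Grace → UTC: 06:40–06:50, 07:10–07:50, 09:00–09:10, 15:20–16:00.
Viktor → UTC: 12:10–12:30, 15:20–17:00, 18:50–19:40, 20:20–21:30.
Grace ∩ Viktor: 15:20–16:00.
Windows ≥ 20 min: 15:20–16:00.

15:20–16:00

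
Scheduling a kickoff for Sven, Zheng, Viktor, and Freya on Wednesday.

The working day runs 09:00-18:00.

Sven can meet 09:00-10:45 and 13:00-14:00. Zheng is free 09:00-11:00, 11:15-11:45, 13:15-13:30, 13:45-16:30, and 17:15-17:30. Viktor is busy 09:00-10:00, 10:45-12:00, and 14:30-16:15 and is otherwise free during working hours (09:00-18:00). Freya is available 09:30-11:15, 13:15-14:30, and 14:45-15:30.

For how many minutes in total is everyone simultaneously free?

75 minutes

Viktor free within 09:00–18:00: 10:00–10:45, 12:00–14:30, 16:15–18:00.
Sven ∩ Zheng: 09:00–10:45, 13:15–13:30, 13:45–14:00.
Sven ∩ Zheng ∩ Viktor: 10:00–10:45, 13:15–13:30, 13:45–14:00.
Sven ∩ Zheng ∩ Viktor ∩ Freya: 10:00–10:45, 13:15–13:30, 13:45–14:00.
Total common minutes: 45 + 15 + 15 = 75.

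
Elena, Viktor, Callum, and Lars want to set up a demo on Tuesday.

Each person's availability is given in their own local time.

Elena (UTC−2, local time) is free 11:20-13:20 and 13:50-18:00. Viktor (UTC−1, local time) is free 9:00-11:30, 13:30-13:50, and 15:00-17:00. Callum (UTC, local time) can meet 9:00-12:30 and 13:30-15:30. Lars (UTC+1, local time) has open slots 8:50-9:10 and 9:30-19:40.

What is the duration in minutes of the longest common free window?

20 minutes

Elena → UTC: 13:20–15:20, 15:50–20:00.
Viktor → UTC: 10:00–12:30, 14:30–14:50, 16:00–18:00.
Callum → UTC: 09:00–12:30, 13:30–15:30.
Lars → UTC: 07:50–08:10, 08:30–18:40.
Elena ∩ Viktor: 14:30–14:50, 16:00–18:00.
Elena ∩ Viktor ∩ Callum: 14:30–14:50.
Elena ∩ Viktor ∩ Callum ∩ Lars: 14:30–14:50.
Single common window of 20 minutes.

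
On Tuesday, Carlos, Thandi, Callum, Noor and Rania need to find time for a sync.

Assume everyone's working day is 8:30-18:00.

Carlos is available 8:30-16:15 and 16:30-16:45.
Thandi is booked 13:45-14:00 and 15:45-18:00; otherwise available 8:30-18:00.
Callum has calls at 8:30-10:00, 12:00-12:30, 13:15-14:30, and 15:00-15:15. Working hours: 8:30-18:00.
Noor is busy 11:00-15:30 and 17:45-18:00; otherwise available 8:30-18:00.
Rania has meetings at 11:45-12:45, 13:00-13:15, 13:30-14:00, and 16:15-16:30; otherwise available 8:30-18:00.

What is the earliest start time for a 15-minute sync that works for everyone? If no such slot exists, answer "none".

10:00

Thandi free within 08:30–18:00: 08:30–13:45, 14:00–15:45.
Callum free within 08:30–18:00: 10:00–12:00, 12:30–13:15, 14:30–15:00, 15:15–18:00.
Noor free within 08:30–18:00: 08:30–11:00, 15:30–17:45.
Rania free within 08:30–18:00: 08:30–11:45, 12:45–13:00, 13:15–13:30, 14:00–16:15, 16:30–18:00.
Carlos ∩ Thandi: 08:30–13:45, 14:00–15:45.
Carlos ∩ Thandi ∩ Callum: 10:00–12:00, 12:30–13:15, 14:30–15:00, 15:15–15:45.
Carlos ∩ Thandi ∩ Callum ∩ Noor: 10:00–11:00, 15:30–15:45.
Carlos ∩ Thandi ∩ Callum ∩ Noor ∩ Rania: 10:00–11:00, 15:30–15:45.
Windows ≥ 15 min: 10:00–11:00, 15:30–15:45.
Earliest such window starts at 10:00.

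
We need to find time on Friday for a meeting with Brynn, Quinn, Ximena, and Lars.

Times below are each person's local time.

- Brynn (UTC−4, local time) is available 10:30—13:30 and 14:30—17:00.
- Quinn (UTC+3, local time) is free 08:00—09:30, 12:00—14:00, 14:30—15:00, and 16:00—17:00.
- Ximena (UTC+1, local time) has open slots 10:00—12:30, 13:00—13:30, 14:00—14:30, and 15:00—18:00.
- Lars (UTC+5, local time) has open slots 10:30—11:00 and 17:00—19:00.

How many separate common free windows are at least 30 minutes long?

Brynn → UTC: 14:30–17:30, 18:30–21:00.
Quinn → UTC: 05:00–06:30, 09:00–11:00, 11:30–12:00, 13:00–14:00.
Ximena → UTC: 09:00–11:30, 12:00–12:30, 13:00–13:30, 14:00–17:00.
Lars → UTC: 05:30–06:00, 12:00–14:00.
Brynn ∩ Quinn: (none).
Brynn ∩ Quinn ∩ Ximena: (none).
Brynn ∩ Quinn ∩ Ximena ∩ Lars: (none).
Windows ≥ 30 min: (none).
That's 0 windows.

0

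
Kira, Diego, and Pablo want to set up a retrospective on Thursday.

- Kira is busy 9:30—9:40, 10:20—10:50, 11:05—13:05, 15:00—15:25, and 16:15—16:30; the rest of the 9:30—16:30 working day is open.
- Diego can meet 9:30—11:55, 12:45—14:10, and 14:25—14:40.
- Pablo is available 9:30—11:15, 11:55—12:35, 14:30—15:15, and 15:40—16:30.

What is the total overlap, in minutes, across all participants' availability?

65 minutes

Kira free within 09:30–16:30: 09:40–10:20, 10:50–11:05, 13:05–15:00, 15:25–16:15.
Kira ∩ Diego: 09:40–10:20, 10:50–11:05, 13:05–14:10, 14:25–14:40.
Kira ∩ Diego ∩ Pablo: 09:40–10:20, 10:50–11:05, 14:30–14:40.
Total common minutes: 40 + 15 + 10 = 65.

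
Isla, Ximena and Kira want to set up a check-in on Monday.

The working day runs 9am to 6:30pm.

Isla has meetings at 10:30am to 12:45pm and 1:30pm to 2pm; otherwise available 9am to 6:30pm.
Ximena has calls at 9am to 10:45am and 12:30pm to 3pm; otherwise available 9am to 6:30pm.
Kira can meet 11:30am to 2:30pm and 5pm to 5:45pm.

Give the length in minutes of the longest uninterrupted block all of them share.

45 minutes

Isla free within 09:00–18:30: 09:00–10:30, 12:45–13:30, 14:00–18:30.
Ximena free within 09:00–18:30: 10:45–12:30, 15:00–18:30.
Isla ∩ Ximena: 15:00–18:30.
Isla ∩ Ximena ∩ Kira: 17:00–17:45.
Single common window of 45 minutes.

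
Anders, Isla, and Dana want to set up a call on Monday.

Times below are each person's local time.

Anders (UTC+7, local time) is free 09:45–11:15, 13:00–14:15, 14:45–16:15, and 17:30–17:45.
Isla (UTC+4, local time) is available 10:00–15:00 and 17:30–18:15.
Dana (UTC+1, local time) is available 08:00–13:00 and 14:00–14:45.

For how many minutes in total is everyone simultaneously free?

120 minutes

Anders → UTC: 02:45–04:15, 06:00–07:15, 07:45–09:15, 10:30–10:45.
Isla → UTC: 06:00–11:00, 13:30–14:15.
Dana → UTC: 07:00–12:00, 13:00–13:45.
Anders ∩ Isla: 06:00–07:15, 07:45–09:15, 10:30–10:45.
Anders ∩ Isla ∩ Dana: 07:00–07:15, 07:45–09:15, 10:30–10:45.
Total common minutes: 15 + 90 + 15 = 120.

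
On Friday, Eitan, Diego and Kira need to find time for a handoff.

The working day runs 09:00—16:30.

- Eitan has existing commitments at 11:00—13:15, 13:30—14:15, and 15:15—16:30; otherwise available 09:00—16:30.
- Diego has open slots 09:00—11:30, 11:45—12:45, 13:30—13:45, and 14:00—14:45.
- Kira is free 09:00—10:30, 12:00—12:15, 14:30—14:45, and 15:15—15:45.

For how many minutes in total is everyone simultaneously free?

105 minutes

Eitan free within 09:00–16:30: 09:00–11:00, 13:15–13:30, 14:15–15:15.
Eitan ∩ Diego: 09:00–11:00, 14:15–14:45.
Eitan ∩ Diego ∩ Kira: 09:00–10:30, 14:30–14:45.
Total common minutes: 90 + 15 = 105.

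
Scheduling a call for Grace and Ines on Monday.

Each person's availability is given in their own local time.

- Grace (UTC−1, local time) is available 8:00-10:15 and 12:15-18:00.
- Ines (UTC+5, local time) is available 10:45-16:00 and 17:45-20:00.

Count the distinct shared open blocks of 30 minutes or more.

2

Grace → UTC: 09:00–11:15, 13:15–19:00.
Ines → UTC: 05:45–11:00, 12:45–15:00.
Grace ∩ Ines: 09:00–11:00, 13:15–15:00.
Windows ≥ 30 min: 09:00–11:00, 13:15–15:00.
That's 2 windows.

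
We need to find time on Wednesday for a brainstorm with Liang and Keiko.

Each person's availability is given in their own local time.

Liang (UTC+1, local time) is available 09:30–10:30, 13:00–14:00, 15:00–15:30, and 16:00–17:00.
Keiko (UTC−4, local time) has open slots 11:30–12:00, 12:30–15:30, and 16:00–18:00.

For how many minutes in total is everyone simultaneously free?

30 minutes

Liang → UTC: 08:30–09:30, 12:00–13:00, 14:00–14:30, 15:00–16:00.
Keiko → UTC: 15:30–16:00, 16:30–19:30, 20:00–22:00.
Liang ∩ Keiko: 15:30–16:00.
Total common minutes: 30.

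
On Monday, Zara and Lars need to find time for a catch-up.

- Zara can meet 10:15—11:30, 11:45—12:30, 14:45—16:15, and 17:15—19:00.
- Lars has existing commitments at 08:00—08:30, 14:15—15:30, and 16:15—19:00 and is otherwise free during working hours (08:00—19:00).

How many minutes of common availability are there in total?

165 minutes

Lars free within 08:00–19:00: 08:30–14:15, 15:30–16:15.
Zara ∩ Lars: 10:15–11:30, 11:45–12:30, 15:30–16:15.
Total common minutes: 75 + 45 + 45 = 165.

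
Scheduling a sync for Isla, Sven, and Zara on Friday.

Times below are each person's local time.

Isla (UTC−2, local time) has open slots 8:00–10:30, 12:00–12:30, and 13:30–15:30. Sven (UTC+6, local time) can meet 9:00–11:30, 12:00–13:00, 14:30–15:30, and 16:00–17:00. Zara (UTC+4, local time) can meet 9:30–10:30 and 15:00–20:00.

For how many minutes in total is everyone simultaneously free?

Isla → UTC: 10:00–12:30, 14:00–14:30, 15:30–17:30.
Sven → UTC: 03:00–05:30, 06:00–07:00, 08:30–09:30, 10:00–11:00.
Zara → UTC: 05:30–06:30, 11:00–16:00.
Isla ∩ Sven: 10:00–11:00.
Isla ∩ Sven ∩ Zara: (none).
Total common minutes: 0.

0 minutes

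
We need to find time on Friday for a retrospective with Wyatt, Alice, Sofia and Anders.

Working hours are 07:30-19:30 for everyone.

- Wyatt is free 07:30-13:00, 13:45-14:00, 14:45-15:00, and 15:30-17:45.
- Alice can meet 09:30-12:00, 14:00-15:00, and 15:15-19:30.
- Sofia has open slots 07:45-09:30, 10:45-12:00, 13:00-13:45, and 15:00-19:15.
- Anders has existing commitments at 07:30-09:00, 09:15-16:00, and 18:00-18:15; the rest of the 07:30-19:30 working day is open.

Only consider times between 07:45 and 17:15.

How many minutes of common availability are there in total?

75 minutes

Anders free within 07:30–19:30: 09:00–09:15, 16:00–18:00, 18:15–19:30.
Wyatt ∩ Alice: 09:30–12:00, 14:45–15:00, 15:30–17:45.
Wyatt ∩ Alice ∩ Sofia: 10:45–12:00, 15:30–17:45.
Wyatt ∩ Alice ∩ Sofia ∩ Anders: 16:00–17:45.
Restricted to 07:45–17:15: 16:00–17:15.
Total common minutes: 75.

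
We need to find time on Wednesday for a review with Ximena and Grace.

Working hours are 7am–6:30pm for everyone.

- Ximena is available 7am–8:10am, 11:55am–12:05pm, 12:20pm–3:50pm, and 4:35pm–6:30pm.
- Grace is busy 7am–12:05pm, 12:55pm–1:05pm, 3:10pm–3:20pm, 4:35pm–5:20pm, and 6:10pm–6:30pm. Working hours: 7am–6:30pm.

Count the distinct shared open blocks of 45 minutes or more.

Grace free within 07:00–18:30: 12:05–12:55, 13:05–15:10, 15:20–16:35, 17:20–18:10.
Ximena ∩ Grace: 12:20–12:55, 13:05–15:10, 15:20–15:50, 17:20–18:10.
Windows ≥ 45 min: 13:05–15:10, 17:20–18:10.
That's 2 windows.

2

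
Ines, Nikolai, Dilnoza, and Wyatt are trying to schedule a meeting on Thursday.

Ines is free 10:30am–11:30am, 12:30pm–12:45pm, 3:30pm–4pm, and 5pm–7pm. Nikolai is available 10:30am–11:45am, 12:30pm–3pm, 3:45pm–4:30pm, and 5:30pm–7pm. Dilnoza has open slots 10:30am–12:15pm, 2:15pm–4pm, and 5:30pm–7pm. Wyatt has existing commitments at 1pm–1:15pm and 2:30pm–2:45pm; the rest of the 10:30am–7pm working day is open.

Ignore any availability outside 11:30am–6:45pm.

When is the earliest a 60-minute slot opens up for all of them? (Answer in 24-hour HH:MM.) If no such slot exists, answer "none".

17:30

Wyatt free within 10:30–19:00: 10:30–13:00, 13:15–14:30, 14:45–19:00.
Ines ∩ Nikolai: 10:30–11:30, 12:30–12:45, 15:45–16:00, 17:30–19:00.
Ines ∩ Nikolai ∩ Dilnoza: 10:30–11:30, 15:45–16:00, 17:30–19:00.
Ines ∩ Nikolai ∩ Dilnoza ∩ Wyatt: 10:30–11:30, 15:45–16:00, 17:30–19:00.
Restricted to 11:30–18:45: 15:45–16:00, 17:30–18:45.
Windows ≥ 60 min: 17:30–18:45.
Earliest such window starts at 17:30.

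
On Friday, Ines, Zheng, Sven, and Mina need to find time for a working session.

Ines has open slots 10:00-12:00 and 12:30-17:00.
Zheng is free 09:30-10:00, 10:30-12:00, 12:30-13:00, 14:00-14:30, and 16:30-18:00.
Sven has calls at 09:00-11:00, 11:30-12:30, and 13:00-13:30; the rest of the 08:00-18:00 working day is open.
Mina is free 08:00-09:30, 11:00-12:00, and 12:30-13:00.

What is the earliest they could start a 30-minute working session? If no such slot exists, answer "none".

Sven free within 08:00–18:00: 08:00–09:00, 11:00–11:30, 12:30–13:00, 13:30–18:00.
Ines ∩ Zheng: 10:30–12:00, 12:30–13:00, 14:00–14:30, 16:30–17:00.
Ines ∩ Zheng ∩ Sven: 11:00–11:30, 12:30–13:00, 14:00–14:30, 16:30–17:00.
Ines ∩ Zheng ∩ Sven ∩ Mina: 11:00–11:30, 12:30–13:00.
Windows ≥ 30 min: 11:00–11:30, 12:30–13:00.
Earliest such window starts at 11:00.

11:00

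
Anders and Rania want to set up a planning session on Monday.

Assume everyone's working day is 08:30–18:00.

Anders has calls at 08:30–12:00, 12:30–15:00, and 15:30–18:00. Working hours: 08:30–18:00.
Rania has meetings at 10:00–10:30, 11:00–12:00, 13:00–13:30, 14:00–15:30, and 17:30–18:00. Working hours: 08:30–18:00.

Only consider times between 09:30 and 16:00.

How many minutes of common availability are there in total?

Anders free within 08:30–18:00: 12:00–12:30, 15:00–15:30.
Rania free within 08:30–18:00: 08:30–10:00, 10:30–11:00, 12:00–13:00, 13:30–14:00, 15:30–17:30.
Anders ∩ Rania: 12:00–12:30.
Restricted to 09:30–16:00: 12:00–12:30.
Total common minutes: 30.

30 minutes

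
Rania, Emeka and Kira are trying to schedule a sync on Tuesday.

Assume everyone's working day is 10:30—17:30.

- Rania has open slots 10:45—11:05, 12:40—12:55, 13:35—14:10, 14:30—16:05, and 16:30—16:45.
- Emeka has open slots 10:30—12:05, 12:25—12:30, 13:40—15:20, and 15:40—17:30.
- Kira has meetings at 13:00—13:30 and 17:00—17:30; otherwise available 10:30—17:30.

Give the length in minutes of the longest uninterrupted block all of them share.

50 minutes

Kira free within 10:30–17:30: 10:30–13:00, 13:30–17:00.
Rania ∩ Emeka: 10:45–11:05, 13:40–14:10, 14:30–15:20, 15:40–16:05, 16:30–16:45.
Rania ∩ Emeka ∩ Kira: 10:45–11:05, 13:40–14:10, 14:30–15:20, 15:40–16:05, 16:30–16:45.
Common window lengths: 20, 30, 50, 25, 15 min; longest is 50.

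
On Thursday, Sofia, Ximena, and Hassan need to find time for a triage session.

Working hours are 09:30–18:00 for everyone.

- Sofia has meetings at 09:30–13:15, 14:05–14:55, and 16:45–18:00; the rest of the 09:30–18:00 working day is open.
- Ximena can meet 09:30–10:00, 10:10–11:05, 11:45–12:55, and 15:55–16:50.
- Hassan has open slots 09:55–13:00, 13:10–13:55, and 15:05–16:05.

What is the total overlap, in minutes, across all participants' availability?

Sofia free within 09:30–18:00: 13:15–14:05, 14:55–16:45.
Sofia ∩ Ximena: 15:55–16:45.
Sofia ∩ Ximena ∩ Hassan: 15:55–16:05.
Total common minutes: 10.

10 minutes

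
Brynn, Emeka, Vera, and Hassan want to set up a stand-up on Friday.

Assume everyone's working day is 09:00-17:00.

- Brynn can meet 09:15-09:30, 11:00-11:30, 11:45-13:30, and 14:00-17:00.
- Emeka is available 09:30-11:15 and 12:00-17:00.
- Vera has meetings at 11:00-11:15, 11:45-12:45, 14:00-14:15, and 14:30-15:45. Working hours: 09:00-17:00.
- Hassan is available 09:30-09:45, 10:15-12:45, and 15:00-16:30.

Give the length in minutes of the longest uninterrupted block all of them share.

Vera free within 09:00–17:00: 09:00–11:00, 11:15–11:45, 12:45–14:00, 14:15–14:30, 15:45–17:00.
Brynn ∩ Emeka: 11:00–11:15, 12:00–13:30, 14:00–17:00.
Brynn ∩ Emeka ∩ Vera: 12:45–13:30, 14:15–14:30, 15:45–17:00.
Brynn ∩ Emeka ∩ Vera ∩ Hassan: 15:45–16:30.
Single common window of 45 minutes.

45 minutes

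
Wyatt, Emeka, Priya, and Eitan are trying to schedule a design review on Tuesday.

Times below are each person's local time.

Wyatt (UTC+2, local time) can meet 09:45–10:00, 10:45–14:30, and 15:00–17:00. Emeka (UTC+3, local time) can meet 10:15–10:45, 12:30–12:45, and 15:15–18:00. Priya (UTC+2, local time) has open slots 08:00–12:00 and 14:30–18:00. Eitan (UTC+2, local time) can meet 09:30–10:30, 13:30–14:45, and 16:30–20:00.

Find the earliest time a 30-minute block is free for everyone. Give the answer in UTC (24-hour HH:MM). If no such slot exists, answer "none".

Wyatt → UTC: 07:45–08:00, 08:45–12:30, 13:00–15:00.
Emeka → UTC: 07:15–07:45, 09:30–09:45, 12:15–15:00.
Priya → UTC: 06:00–10:00, 12:30–16:00.
Eitan → UTC: 07:30–08:30, 11:30–12:45, 14:30–18:00.
Wyatt ∩ Emeka: 09:30–09:45, 12:15–12:30, 13:00–15:00.
Wyatt ∩ Emeka ∩ Priya: 09:30–09:45, 13:00–15:00.
Wyatt ∩ Emeka ∩ Priya ∩ Eitan: 14:30–15:00.
Windows ≥ 30 min: 14:30–15:00.
Earliest such window starts at 14:30.

14:30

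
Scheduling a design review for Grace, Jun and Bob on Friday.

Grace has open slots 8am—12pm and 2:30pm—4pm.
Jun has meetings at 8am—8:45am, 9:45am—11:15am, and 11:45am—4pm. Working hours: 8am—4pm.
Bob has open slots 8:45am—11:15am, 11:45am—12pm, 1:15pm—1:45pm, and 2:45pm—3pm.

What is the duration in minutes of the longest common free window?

60 minutes

Jun free within 08:00–16:00: 08:45–09:45, 11:15–11:45.
Grace ∩ Jun: 08:45–09:45, 11:15–11:45.
Grace ∩ Jun ∩ Bob: 08:45–09:45.
Single common window of 60 minutes.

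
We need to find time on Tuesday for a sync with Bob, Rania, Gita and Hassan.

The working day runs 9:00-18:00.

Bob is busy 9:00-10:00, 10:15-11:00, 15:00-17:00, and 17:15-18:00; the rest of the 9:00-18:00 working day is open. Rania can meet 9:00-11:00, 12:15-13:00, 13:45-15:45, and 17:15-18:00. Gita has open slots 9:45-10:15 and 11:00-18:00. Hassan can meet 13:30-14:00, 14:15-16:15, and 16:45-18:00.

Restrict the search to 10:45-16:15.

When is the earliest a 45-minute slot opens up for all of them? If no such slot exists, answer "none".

14:15

Bob free within 09:00–18:00: 10:00–10:15, 11:00–15:00, 17:00–17:15.
Bob ∩ Rania: 10:00–10:15, 12:15–13:00, 13:45–15:00.
Bob ∩ Rania ∩ Gita: 10:00–10:15, 12:15–13:00, 13:45–15:00.
Bob ∩ Rania ∩ Gita ∩ Hassan: 13:45–14:00, 14:15–15:00.
Restricted to 10:45–16:15: 13:45–14:00, 14:15–15:00.
Windows ≥ 45 min: 14:15–15:00.
Earliest such window starts at 14:15.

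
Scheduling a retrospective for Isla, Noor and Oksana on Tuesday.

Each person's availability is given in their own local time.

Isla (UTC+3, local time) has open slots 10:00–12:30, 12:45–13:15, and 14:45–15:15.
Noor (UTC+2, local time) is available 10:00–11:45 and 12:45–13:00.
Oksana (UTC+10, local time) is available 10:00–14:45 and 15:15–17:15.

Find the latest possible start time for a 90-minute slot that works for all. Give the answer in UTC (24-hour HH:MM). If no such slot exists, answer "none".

Isla → UTC: 07:00–09:30, 09:45–10:15, 11:45–12:15.
Noor → UTC: 08:00–09:45, 10:45–11:00.
Oksana → UTC: 00:00–04:45, 05:15–07:15.
Isla ∩ Noor: 08:00–09:30.
Isla ∩ Noor ∩ Oksana: (none).
Windows ≥ 90 min: (none).

none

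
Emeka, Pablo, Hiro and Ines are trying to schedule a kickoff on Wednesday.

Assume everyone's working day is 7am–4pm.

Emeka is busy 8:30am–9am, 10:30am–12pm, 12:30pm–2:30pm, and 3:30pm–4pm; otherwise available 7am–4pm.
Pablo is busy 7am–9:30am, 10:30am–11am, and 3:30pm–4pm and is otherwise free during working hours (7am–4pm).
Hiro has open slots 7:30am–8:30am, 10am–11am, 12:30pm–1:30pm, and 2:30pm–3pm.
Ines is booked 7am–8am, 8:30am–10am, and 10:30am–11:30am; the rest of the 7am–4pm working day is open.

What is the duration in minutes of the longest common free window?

Emeka free within 07:00–16:00: 07:00–08:30, 09:00–10:30, 12:00–12:30, 14:30–15:30.
Pablo free within 07:00–16:00: 09:30–10:30, 11:00–15:30.
Ines free within 07:00–16:00: 08:00–08:30, 10:00–10:30, 11:30–16:00.
Emeka ∩ Pablo: 09:30–10:30, 12:00–12:30, 14:30–15:30.
Emeka ∩ Pablo ∩ Hiro: 10:00–10:30, 14:30–15:00.
Emeka ∩ Pablo ∩ Hiro ∩ Ines: 10:00–10:30, 14:30–15:00.
Common window lengths: 30, 30 min; longest is 30.

30 minutes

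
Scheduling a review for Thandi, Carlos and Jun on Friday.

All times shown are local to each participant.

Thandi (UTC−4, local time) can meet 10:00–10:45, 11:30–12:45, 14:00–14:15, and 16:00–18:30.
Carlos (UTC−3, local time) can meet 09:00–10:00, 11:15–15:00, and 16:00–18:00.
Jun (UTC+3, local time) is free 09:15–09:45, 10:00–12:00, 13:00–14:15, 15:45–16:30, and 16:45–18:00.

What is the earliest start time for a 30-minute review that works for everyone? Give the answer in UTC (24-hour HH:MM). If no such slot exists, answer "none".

14:15

Thandi → UTC: 14:00–14:45, 15:30–16:45, 18:00–18:15, 20:00–22:30.
Carlos → UTC: 12:00–13:00, 14:15–18:00, 19:00–21:00.
Jun → UTC: 06:15–06:45, 07:00–09:00, 10:00–11:15, 12:45–13:30, 13:45–15:00.
Thandi ∩ Carlos: 14:15–14:45, 15:30–16:45, 20:00–21:00.
Thandi ∩ Carlos ∩ Jun: 14:15–14:45.
Windows ≥ 30 min: 14:15–14:45.
Earliest such window starts at 14:15.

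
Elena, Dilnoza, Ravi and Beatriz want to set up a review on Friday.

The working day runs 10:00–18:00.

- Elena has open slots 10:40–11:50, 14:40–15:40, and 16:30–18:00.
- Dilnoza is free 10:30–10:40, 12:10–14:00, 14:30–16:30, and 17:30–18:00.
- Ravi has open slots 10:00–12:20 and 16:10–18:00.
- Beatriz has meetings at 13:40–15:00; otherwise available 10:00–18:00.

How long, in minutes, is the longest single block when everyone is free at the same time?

Beatriz free within 10:00–18:00: 10:00–13:40, 15:00–18:00.
Elena ∩ Dilnoza: 14:40–15:40, 17:30–18:00.
Elena ∩ Dilnoza ∩ Ravi: 17:30–18:00.
Elena ∩ Dilnoza ∩ Ravi ∩ Beatriz: 17:30–18:00.
Single common window of 30 minutes.

30 minutes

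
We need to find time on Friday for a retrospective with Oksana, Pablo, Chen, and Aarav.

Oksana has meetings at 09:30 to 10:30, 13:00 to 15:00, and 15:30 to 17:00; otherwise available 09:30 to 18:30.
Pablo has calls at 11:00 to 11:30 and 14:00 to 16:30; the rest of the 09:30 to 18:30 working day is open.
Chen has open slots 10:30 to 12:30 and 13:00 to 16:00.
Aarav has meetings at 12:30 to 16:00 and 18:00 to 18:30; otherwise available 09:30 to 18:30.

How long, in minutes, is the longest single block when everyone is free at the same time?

Oksana free within 09:30–18:30: 10:30–13:00, 15:00–15:30, 17:00–18:30.
Pablo free within 09:30–18:30: 09:30–11:00, 11:30–14:00, 16:30–18:30.
Aarav free within 09:30–18:30: 09:30–12:30, 16:00–18:00.
Oksana ∩ Pablo: 10:30–11:00, 11:30–13:00, 17:00–18:30.
Oksana ∩ Pablo ∩ Chen: 10:30–11:00, 11:30–12:30.
Oksana ∩ Pablo ∩ Chen ∩ Aarav: 10:30–11:00, 11:30–12:30.
Common window lengths: 30, 60 min; longest is 60.

60 minutes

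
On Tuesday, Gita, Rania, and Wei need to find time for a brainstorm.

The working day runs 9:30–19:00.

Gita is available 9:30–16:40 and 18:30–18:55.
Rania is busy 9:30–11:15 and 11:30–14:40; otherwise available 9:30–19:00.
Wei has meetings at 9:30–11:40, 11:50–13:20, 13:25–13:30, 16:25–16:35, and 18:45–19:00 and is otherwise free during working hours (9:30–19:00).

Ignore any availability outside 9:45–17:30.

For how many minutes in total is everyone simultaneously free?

110 minutes

Rania free within 09:30–19:00: 11:15–11:30, 14:40–19:00.
Wei free within 09:30–19:00: 11:40–11:50, 13:20–13:25, 13:30–16:25, 16:35–18:45.
Gita ∩ Rania: 11:15–11:30, 14:40–16:40, 18:30–18:55.
Gita ∩ Rania ∩ Wei: 14:40–16:25, 16:35–16:40, 18:30–18:45.
Restricted to 09:45–17:30: 14:40–16:25, 16:35–16:40.
Total common minutes: 105 + 5 = 110.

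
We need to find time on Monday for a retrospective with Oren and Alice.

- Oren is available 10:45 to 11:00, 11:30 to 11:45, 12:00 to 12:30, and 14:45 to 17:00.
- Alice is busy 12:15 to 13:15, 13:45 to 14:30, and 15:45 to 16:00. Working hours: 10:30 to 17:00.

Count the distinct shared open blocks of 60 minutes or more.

Alice free within 10:30–17:00: 10:30–12:15, 13:15–13:45, 14:30–15:45, 16:00–17:00.
Oren ∩ Alice: 10:45–11:00, 11:30–11:45, 12:00–12:15, 14:45–15:45, 16:00–17:00.
Windows ≥ 60 min: 14:45–15:45, 16:00–17:00.
That's 2 windows.

2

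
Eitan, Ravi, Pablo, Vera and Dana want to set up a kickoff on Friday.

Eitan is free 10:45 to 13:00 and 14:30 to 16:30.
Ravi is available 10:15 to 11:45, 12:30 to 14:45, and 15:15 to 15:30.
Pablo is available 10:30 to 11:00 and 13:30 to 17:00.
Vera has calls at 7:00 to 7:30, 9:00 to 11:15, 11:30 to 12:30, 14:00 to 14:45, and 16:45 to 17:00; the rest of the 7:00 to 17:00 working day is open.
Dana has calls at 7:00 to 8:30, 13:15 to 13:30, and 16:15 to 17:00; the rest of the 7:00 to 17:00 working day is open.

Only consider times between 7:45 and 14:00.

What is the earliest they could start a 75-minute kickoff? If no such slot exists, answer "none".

none

Vera free within 07:00–17:00: 07:30–09:00, 11:15–11:30, 12:30–14:00, 14:45–16:45.
Dana free within 07:00–17:00: 08:30–13:15, 13:30–16:15.
Eitan ∩ Ravi: 10:45–11:45, 12:30–13:00, 14:30–14:45, 15:15–15:30.
Eitan ∩ Ravi ∩ Pablo: 10:45–11:00, 14:30–14:45, 15:15–15:30.
Eitan ∩ Ravi ∩ Pablo ∩ Vera: 15:15–15:30.
Eitan ∩ Ravi ∩ Pablo ∩ Vera ∩ Dana: 15:15–15:30.
Restricted to 07:45–14:00: (none).
Windows ≥ 75 min: (none).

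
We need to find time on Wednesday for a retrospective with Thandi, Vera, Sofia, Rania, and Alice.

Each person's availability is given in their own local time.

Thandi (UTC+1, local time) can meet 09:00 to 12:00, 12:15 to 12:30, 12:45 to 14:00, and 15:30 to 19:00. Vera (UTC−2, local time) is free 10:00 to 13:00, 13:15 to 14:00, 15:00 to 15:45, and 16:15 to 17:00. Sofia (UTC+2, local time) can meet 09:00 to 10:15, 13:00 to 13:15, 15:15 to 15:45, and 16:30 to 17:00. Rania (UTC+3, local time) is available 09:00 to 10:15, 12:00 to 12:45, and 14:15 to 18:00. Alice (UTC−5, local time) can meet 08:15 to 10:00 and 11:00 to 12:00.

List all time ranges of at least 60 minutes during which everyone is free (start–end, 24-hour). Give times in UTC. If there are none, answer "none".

none

Thandi → UTC: 08:00–11:00, 11:15–11:30, 11:45–13:00, 14:30–18:00.
Vera → UTC: 12:00–15:00, 15:15–16:00, 17:00–17:45, 18:15–19:00.
Sofia → UTC: 07:00–08:15, 11:00–11:15, 13:15–13:45, 14:30–15:00.
Rania → UTC: 06:00–07:15, 09:00–09:45, 11:15–15:00.
Alice → UTC: 13:15–15:00, 16:00–17:00.
Thandi ∩ Vera: 12:00–13:00, 14:30–15:00, 15:15–16:00, 17:00–17:45.
Thandi ∩ Vera ∩ Sofia: 14:30–15:00.
Thandi ∩ Vera ∩ Sofia ∩ Rania: 14:30–15:00.
Thandi ∩ Vera ∩ Sofia ∩ Rania ∩ Alice: 14:30–15:00.
Windows ≥ 60 min: (none).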